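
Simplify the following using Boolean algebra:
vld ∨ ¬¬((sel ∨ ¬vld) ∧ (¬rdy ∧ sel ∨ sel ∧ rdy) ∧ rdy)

vld ∨ sel ∧ rdy

vld ∨ ¬¬((sel ∨ ¬vld) ∧ (¬rdy ∧ sel ∨ sel ∧ rdy) ∧ rdy)
= vld ∨ ¬¬((sel ∨ ¬vld) ∧ sel ∧ rdy)   — distribution
= vld ∨ (sel ∨ ¬vld) ∧ sel ∧ rdy   — double negation
= vld ∨ sel ∧ rdy   — absorption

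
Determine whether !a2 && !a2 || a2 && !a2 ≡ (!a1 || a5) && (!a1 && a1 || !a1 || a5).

No

E1: !a2 && !a2 || a2 && !a2
    = !a2   [distribution]
E2: (!a1 || a5) && (!a1 && a1 || !a1 || a5)
    = (!a1 || a5) && (!a1 || a5)   [complement / identity]
    = !a1 || a5   [idempotence]
These differ: at a1=1, a2=1, a5=1, E1 = 0 but E2 = 1.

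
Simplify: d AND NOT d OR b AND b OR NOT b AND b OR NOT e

d AND NOT d OR b AND b OR NOT b AND b OR NOT e
= d AND NOT d OR b OR NOT e
= b OR NOT e

b OR NOT e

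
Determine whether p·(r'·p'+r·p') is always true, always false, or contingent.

p·(r'·p'+r·p')
= p·p'   [distribution]
= 0   [complement]

always false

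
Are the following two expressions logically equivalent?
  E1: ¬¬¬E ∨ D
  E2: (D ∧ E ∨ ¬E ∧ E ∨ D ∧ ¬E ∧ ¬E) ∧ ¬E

E1: ¬¬¬E ∨ D
    = ¬E ∨ D
E2: (D ∧ E ∨ ¬E ∧ E ∨ D ∧ ¬E ∧ ¬E) ∧ ¬E
    = (D ∧ E ∨ D ∧ ¬E ∧ ¬E) ∧ ¬E
    = (D ∧ E ∨ D ∧ ¬E) ∧ ¬E
    = D ∧ ¬E
These differ: at D=0, E=0, E1 = 1 but E2 = 0.

No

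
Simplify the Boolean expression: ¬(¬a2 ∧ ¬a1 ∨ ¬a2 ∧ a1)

¬(¬a2 ∧ ¬a1 ∨ ¬a2 ∧ a1)
= ¬(¬a2 ∧ (¬a1 ∨ a1))
= ¬¬a2
= a2

a2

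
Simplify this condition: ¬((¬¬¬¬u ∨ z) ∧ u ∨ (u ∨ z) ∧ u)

¬u

¬((¬¬¬¬u ∨ z) ∧ u ∨ (u ∨ z) ∧ u)
= ¬((¬¬u ∨ z) ∧ u ∨ (u ∨ z) ∧ u)   (double negation)
= ¬((u ∨ z) ∧ u ∨ (u ∨ z) ∧ u)   (double negation)
= ¬((u ∨ z) ∧ u)   (idempotence)
= ¬u   (absorption)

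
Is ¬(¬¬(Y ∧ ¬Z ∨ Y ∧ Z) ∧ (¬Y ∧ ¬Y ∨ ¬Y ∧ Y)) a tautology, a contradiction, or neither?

tautology

¬(¬¬(Y ∧ ¬Z ∨ Y ∧ Z) ∧ (¬Y ∧ ¬Y ∨ ¬Y ∧ Y))
= ¬(¬¬Y ∧ (¬Y ∧ ¬Y ∨ ¬Y ∧ Y))   [distribution]
= ¬(¬¬Y ∧ ¬Y)   [distribution]
= ¬Y ∨ Y   [De Morgan]
= True   [complement]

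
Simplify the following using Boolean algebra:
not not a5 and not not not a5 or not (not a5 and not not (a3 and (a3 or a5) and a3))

a5 or not a3

not not a5 and not not not a5 or not (not a5 and not not (a3 and (a3 or a5) and a3))
= not not a5 and not not not a5 or not (not a5 and not not (a3 and a3))   (absorption)
= not not a5 and not a5 or not (not a5 and not not (a3 and a3))   (double negation)
= a5 and not a5 or not (not a5 and not not (a3 and a3))   (double negation)
= a5 and not a5 or not (not a5 and not not a3)   (idempotence)
= a5 and not a5 or a5 or not a3   (De Morgan)
= a5 or not a3   (complement / identity)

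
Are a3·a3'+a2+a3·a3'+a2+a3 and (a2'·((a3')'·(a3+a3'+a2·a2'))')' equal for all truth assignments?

E1: a3·a3'+a2+a3·a3'+a2+a3
    = a3·a3'+a2+a3   [idempotence]
    = a2+a3   [complement / identity]
E2: (a2'·((a3')'·(a3+a3'+a2·a2'))')'
    = a2+(a3')'·(a3+a3'+a2·a2')   [De Morgan]
    = a2+(a3')'·(a3+a3')   [complement / identity]
    = a2+(a3')'   [complement / identity]
    = a2+a3   [double negation]
Both reduce to a2+a3, so they are equivalent.

Yes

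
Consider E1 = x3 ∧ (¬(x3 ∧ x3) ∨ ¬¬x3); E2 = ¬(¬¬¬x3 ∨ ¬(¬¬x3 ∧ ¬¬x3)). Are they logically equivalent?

Yes

E1: x3 ∧ (¬(x3 ∧ x3) ∨ ¬¬x3)
    = x3 ∧ (¬x3 ∨ ¬¬x3)
    = x3 ∧ (¬x3 ∨ x3)
    = x3
E2: ¬(¬¬¬x3 ∨ ¬(¬¬x3 ∧ ¬¬x3))
    = ¬(¬¬¬x3 ∨ ¬¬¬x3)
    = ¬¬¬¬x3
    = ¬¬x3
    = x3
Both reduce to x3, so they are equivalent.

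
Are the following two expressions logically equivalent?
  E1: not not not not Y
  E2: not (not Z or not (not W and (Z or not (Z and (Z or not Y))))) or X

No

E1: not not not not Y
    = not not Y   — double negation
    = Y   — double negation
E2: not (not Z or not (not W and (Z or not (Z and (Z or not Y))))) or X
    = not (not Z or not (not W and (Z or not Z))) or X   — absorption
    = not (not Z or not not W) or X   — complement / identity
    = Z and not W or X   — De Morgan
These differ: at W=1, X=1, Y=0, Z=0, E1 = 0 but E2 = 1.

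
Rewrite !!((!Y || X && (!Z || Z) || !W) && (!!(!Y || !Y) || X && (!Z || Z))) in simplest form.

!Y || X

!!((!Y || X && (!Z || Z) || !W) && (!!(!Y || !Y) || X && (!Z || Z)))
= !!((!Y || X && (!Z || Z) || !W) && (!!!Y || X && (!Z || Z)))   — idempotence
= !!((!Y || X && (!Z || Z) || !W) && (!Y || X && (!Z || Z)))   — double negation
= !!(!Y || X && (!Z || Z))   — absorption
= !Y || X && (!Z || Z)   — double negation
= !Y || X   — complement / identity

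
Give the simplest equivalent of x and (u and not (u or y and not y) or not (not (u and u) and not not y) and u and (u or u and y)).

x and u

x and (u and not (u or y and not y) or not (not (u and u) and not not y) and u and (u or u and y))
= x and (u and not (u or y and not y) or not (not (u and u) and not not y) and u and u)   (absorption)
= x and (u and not u or not (not (u and u) and not not y) and u and u)   (complement / identity)
= x and (u and not u or (u and u or not y) and u and u)   (De Morgan)
= x and (u and not u or u and u)   (absorption)
= x and u   (distribution)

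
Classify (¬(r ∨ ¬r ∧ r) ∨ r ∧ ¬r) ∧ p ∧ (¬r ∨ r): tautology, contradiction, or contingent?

contingent

(¬(r ∨ ¬r ∧ r) ∨ r ∧ ¬r) ∧ p ∧ (¬r ∨ r)
= (¬(r ∨ ¬r ∧ r) ∨ r ∧ ¬r) ∧ p   (complement / identity)
= (¬r ∨ r ∧ ¬r) ∧ p   (complement / identity)
= ¬r ∧ p   (complement / identity)
This depends on p, r, so it is not a constant.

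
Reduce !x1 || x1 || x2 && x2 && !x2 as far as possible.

true

!x1 || x1 || x2 && x2 && !x2
= !x1 || x1 || x2 && !x2   — idempotence
= !x1 || x1   — complement / identity
= true   — complement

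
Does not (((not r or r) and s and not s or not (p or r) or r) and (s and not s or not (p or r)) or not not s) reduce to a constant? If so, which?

no

not (((not r or r) and s and not s or not (p or r) or r) and (s and not s or not (p or r)) or not not s)
= not ((s and not s or not (p or r) or r) and (s and not s or not (p or r)) or not not s)   [complement / identity]
= not (s and not s or not (p or r) or not not s)   [absorption]
= not (not (p or r) or not not s)   [complement / identity]
= (p or r) and not s   [De Morgan]
This depends on p, r, s, so it is not a constant.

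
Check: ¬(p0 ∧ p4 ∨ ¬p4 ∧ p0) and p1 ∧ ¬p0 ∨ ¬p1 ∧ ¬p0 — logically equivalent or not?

Yes

E1: ¬(p0 ∧ p4 ∨ ¬p4 ∧ p0)
    = ¬p0
E2: p1 ∧ ¬p0 ∨ ¬p1 ∧ ¬p0
    = ¬p0
Both reduce to ¬p0, so they are equivalent.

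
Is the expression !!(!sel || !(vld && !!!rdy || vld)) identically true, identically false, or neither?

neither

!!(!sel || !(vld && !!!rdy || vld))
= !!(!sel || !(vld && !rdy || vld))   [double negation]
= !!(!sel || !vld)   [absorption]
= !sel || !vld   [double negation]
This depends on sel, vld, so it is not a constant.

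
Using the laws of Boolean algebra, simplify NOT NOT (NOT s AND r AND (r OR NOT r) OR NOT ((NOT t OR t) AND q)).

NOT NOT (NOT s AND r AND (r OR NOT r) OR NOT ((NOT t OR t) AND q))
= NOT s AND r AND (r OR NOT r) OR NOT ((NOT t OR t) AND q)   [double negation]
= NOT s AND r OR NOT ((NOT t OR t) AND q)   [complement / identity]
= NOT s AND r OR NOT q   [complement / identity]

NOT s AND r OR NOT q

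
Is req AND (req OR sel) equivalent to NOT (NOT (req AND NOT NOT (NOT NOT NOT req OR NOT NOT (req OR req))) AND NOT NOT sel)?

E1: req AND (req OR sel)
    = req   [absorption]
E2: NOT (NOT (req AND NOT NOT (NOT NOT NOT req OR NOT NOT (req OR req))) AND NOT NOT sel)
    = NOT (NOT (req AND NOT NOT (NOT NOT NOT req OR NOT NOT req)) AND NOT NOT sel)   [idempotence]
    = NOT (NOT (req AND NOT (NOT NOT req AND NOT req)) AND NOT NOT sel)   [De Morgan]
    = req AND NOT (NOT NOT req AND NOT req) OR NOT sel   [De Morgan]
    = req AND (NOT req OR req) OR NOT sel   [De Morgan]
    = req OR NOT sel   [complement / identity]
These differ: at req=0, sel=0, E1 = 0 but E2 = 1.

No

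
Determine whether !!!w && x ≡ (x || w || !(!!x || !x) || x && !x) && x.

No

E1: !!!w && x
    = !w && x   [double negation]
E2: (x || w || !(!!x || !x) || x && !x) && x
    = (x || w || !(!!x || !x)) && x   [complement / identity]
    = (x || w || !x && x) && x   [De Morgan]
    = (x || w) && x   [complement / identity]
    = x   [absorption]
These differ: at w=1, x=1, E1 = 0 but E2 = 1.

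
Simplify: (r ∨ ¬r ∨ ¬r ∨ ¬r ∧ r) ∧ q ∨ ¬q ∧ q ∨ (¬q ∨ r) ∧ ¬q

True

(r ∨ ¬r ∨ ¬r ∨ ¬r ∧ r) ∧ q ∨ ¬q ∧ q ∨ (¬q ∨ r) ∧ ¬q
= (r ∨ ¬r ∨ ¬r) ∧ q ∨ ¬q ∧ q ∨ (¬q ∨ r) ∧ ¬q
= (r ∨ ¬r) ∧ q ∨ ¬q ∧ q ∨ (¬q ∨ r) ∧ ¬q
= q ∨ ¬q ∧ q ∨ (¬q ∨ r) ∧ ¬q
= q ∨ (¬q ∨ r) ∧ ¬q
= q ∨ ¬q
= True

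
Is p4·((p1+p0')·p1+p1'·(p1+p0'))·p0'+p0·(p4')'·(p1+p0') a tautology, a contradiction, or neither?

neither

p4·((p1+p0')·p1+p1'·(p1+p0'))·p0'+p0·(p4')'·(p1+p0')
= p4·((p1+p0')·p1+p1'·(p1+p0'))·p0'+p0·p4·(p1+p0')   — double negation
= p4·(p1+p0')·p0'+p0·p4·(p1+p0')   — distribution
= p4·(p1+p0')   — distribution
This depends on p0, p1, p4, so it is not a constant.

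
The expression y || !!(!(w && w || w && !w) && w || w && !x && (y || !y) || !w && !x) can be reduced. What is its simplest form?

y || !x

y || !!(!(w && w || w && !w) && w || w && !x && (y || !y) || !w && !x)
= y || !!(!w && w || w && !x && (y || !y) || !w && !x)
= y || !!(w && !x && (y || !y) || !w && !x)
= y || !!(w && !x || !w && !x)
= y || !!!x
= y || !x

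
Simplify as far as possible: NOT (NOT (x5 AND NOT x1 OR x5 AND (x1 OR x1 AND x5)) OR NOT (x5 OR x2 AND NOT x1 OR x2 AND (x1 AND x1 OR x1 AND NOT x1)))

NOT (NOT (x5 AND NOT x1 OR x5 AND (x1 OR x1 AND x5)) OR NOT (x5 OR x2 AND NOT x1 OR x2 AND (x1 AND x1 OR x1 AND NOT x1)))
= NOT (NOT (x5 AND NOT x1 OR x5 AND x1) OR NOT (x5 OR x2 AND NOT x1 OR x2 AND (x1 AND x1 OR x1 AND NOT x1)))   (absorption)
= NOT (NOT x5 OR NOT (x5 OR x2 AND NOT x1 OR x2 AND (x1 AND x1 OR x1 AND NOT x1)))   (distribution)
= NOT (NOT x5 OR NOT (x5 OR x2 AND NOT x1 OR x2 AND x1))   (distribution)
= NOT (NOT x5 OR NOT (x5 OR x2))   (distribution)
= x5 AND (x5 OR x2)   (De Morgan)
= x5   (absorption)

x5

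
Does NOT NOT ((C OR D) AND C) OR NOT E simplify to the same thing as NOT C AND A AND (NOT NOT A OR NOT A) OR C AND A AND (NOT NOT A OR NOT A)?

No

E1: NOT NOT ((C OR D) AND C) OR NOT E
    = (C OR D) AND C OR NOT E   (double negation)
    = C OR NOT E   (absorption)
E2: NOT C AND A AND (NOT NOT A OR NOT A) OR C AND A AND (NOT NOT A OR NOT A)
    = A AND (NOT NOT A OR NOT A)   (distribution)
    = A AND (A OR NOT A)   (double negation)
    = A   (complement / identity)
These differ: at A=0, C=0, D=1, E=0, E1 = 1 but E2 = 0.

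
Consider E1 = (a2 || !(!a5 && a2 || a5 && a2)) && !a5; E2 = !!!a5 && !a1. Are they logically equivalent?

E1: (a2 || !(!a5 && a2 || a5 && a2)) && !a5
    = (a2 || !a2) && !a5   [distribution]
    = !a5   [complement / identity]
E2: !!!a5 && !a1
    = !a5 && !a1   [double negation]
These differ: at a1=1, a2=1, a5=0, E1 = 1 but E2 = 0.

No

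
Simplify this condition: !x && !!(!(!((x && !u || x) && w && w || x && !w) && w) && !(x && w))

!x && !w

!x && !!(!(!((x && !u || x) && w && w || x && !w) && w) && !(x && w))
= !x && !(!((x && !u || x) && w && w || x && !w) && w || x && w)   — De Morgan
= !x && !(!((x && !u || x) && w || x && !w) && w || x && w)   — idempotence
= !x && !(!(x && w || x && !w) && w || x && w)   — absorption
= !x && !(!x && w || x && w)   — distribution
= !x && !w   — distribution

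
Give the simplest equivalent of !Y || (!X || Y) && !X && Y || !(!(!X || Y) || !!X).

!Y || !X

!Y || (!X || Y) && !X && Y || !(!(!X || Y) || !!X)
= !Y || (!X || Y) && !X && Y || (!X || Y) && !X   (De Morgan)
= !Y || (!X || Y) && !X   (absorption)
= !Y || !X   (absorption)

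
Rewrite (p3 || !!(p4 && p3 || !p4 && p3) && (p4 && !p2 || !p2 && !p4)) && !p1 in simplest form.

(p3 || !!(p4 && p3 || !p4 && p3) && (p4 && !p2 || !p2 && !p4)) && !p1
= (p3 || !!(p4 && p3 || !p4 && p3) && !p2) && !p1   — distribution
= (p3 || !!p3 && !p2) && !p1   — distribution
= (p3 || p3 && !p2) && !p1   — double negation
= p3 && !p1   — absorption

p3 && !p1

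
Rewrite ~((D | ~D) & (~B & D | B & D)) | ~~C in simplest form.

~D | C

~((D | ~D) & (~B & D | B & D)) | ~~C
= ~((D | ~D) & D) | ~~C
= ~((D | ~D) & D) | C
= ~D | C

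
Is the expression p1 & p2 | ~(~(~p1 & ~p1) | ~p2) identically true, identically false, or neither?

neither

p1 & p2 | ~(~(~p1 & ~p1) | ~p2)
= p1 & p2 | ~p1 & ~p1 & p2
= p1 & p2 | ~p1 & p2
= p2
This depends on p2, so it is not a constant.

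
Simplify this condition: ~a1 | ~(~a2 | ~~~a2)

~a1 | a2

~a1 | ~(~a2 | ~~~a2)
= ~a1 | ~(~a2 | ~a2)
= ~a1 | ~~a2
= ~a1 | a2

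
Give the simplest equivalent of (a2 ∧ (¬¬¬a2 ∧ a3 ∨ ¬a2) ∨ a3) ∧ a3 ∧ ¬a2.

(a2 ∧ (¬¬¬a2 ∧ a3 ∨ ¬a2) ∨ a3) ∧ a3 ∧ ¬a2
= (a2 ∧ (¬a2 ∧ a3 ∨ ¬a2) ∨ a3) ∧ a3 ∧ ¬a2
= (a2 ∧ ¬a2 ∨ a3) ∧ a3 ∧ ¬a2
= a3 ∧ a3 ∧ ¬a2
= a3 ∧ ¬a2

a3 ∧ ¬a2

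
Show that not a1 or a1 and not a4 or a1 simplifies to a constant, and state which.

not a1 or a1 and not a4 or a1
= not a1 or a1   (absorption)
= True   (complement)

True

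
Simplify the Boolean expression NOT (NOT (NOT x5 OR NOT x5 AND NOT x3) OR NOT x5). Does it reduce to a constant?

NOT (NOT (NOT x5 OR NOT x5 AND NOT x3) OR NOT x5)
= NOT (NOT NOT x5 OR NOT x5)   [absorption]
= NOT x5 AND x5   [De Morgan]
= FALSE   [complement]

FALSE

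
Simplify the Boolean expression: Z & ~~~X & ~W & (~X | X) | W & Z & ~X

Z & ~X

Z & ~~~X & ~W & (~X | X) | W & Z & ~X
= Z & ~X & ~W & (~X | X) | W & Z & ~X
= Z & ~X & ~W | W & Z & ~X
= Z & ~X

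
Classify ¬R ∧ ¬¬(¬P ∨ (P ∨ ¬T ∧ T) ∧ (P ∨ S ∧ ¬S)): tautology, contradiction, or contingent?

contingent

¬R ∧ ¬¬(¬P ∨ (P ∨ ¬T ∧ T) ∧ (P ∨ S ∧ ¬S))
= ¬R ∧ (¬P ∨ (P ∨ ¬T ∧ T) ∧ (P ∨ S ∧ ¬S))   (double negation)
= ¬R ∧ (¬P ∨ P ∧ (P ∨ S ∧ ¬S))   (complement / identity)
= ¬R ∧ (¬P ∨ P ∧ P)   (complement / identity)
= ¬R ∧ (¬P ∨ P)   (idempotence)
= ¬R   (complement / identity)
This depends on R, so it is not a constant.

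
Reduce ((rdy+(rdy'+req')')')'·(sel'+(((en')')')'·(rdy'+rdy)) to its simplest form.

rdy·(sel'+en)

((rdy+(rdy'+req')')')'·(sel'+(((en')')')'·(rdy'+rdy))
= ((rdy+(rdy'+req')')')'·(sel'+(en')'·(rdy'+rdy))
= ((rdy+(rdy'+req')')')'·(sel'+(en')')
= (rdy+(rdy'+req')')·(sel'+(en')')
= (rdy+rdy·req)·(sel'+(en')')
= rdy·(sel'+(en')')
= rdy·(sel'+en)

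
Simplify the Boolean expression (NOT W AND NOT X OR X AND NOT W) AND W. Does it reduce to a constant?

(NOT W AND NOT X OR X AND NOT W) AND W
= NOT W AND W   [distribution]
= FALSE   [complement]

FALSE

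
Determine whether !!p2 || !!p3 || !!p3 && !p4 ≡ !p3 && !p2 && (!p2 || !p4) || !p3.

No

E1: !!p2 || !!p3 || !!p3 && !p4
    = !!p2 || !!p3
    = !!p2 || p3
    = p2 || p3
E2: !p3 && !p2 && (!p2 || !p4) || !p3
    = !p3 && !p2 || !p3
    = !p3
These differ: at p2=1, p3=1, p4=1, E1 = 1 but E2 = 0.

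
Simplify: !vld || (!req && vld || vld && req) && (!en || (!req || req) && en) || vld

!vld || (!req && vld || vld && req) && (!en || (!req || req) && en) || vld
= !vld || (!req && vld || vld && req) && (!en || en) || vld   — complement / identity
= !vld || vld && (!en || en) || vld   — distribution
= !vld || vld || vld   — complement / identity
= !vld || vld   — idempotence
= true   — complement

true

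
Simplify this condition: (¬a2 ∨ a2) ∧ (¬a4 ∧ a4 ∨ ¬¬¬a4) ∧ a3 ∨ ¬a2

¬a4 ∧ a3 ∨ ¬a2

(¬a2 ∨ a2) ∧ (¬a4 ∧ a4 ∨ ¬¬¬a4) ∧ a3 ∨ ¬a2
= (¬a2 ∨ a2) ∧ (¬a4 ∧ a4 ∨ ¬a4) ∧ a3 ∨ ¬a2   (double negation)
= (¬a4 ∧ a4 ∨ ¬a4) ∧ a3 ∨ ¬a2   (complement / identity)
= ¬a4 ∧ a3 ∨ ¬a2   (complement / identity)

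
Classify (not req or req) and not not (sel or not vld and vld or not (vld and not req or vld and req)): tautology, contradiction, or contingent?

(not req or req) and not not (sel or not vld and vld or not (vld and not req or vld and req))
= (not req or req) and not not (sel or not vld and vld or not vld)   — distribution
= not not (sel or not vld and vld or not vld)   — complement / identity
= not not (sel or not vld)   — complement / identity
= sel or not vld   — double negation
This depends on sel, vld, so it is not a constant.

contingent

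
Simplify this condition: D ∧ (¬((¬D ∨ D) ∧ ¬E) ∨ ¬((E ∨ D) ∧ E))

D

D ∧ (¬((¬D ∨ D) ∧ ¬E) ∨ ¬((E ∨ D) ∧ E))
= D ∧ (¬((¬D ∨ D) ∧ ¬E) ∨ ¬E)   — absorption
= D ∧ (¬¬E ∨ ¬E)   — complement / identity
= D ∧ (E ∨ ¬E)   — double negation
= D   — complement / identity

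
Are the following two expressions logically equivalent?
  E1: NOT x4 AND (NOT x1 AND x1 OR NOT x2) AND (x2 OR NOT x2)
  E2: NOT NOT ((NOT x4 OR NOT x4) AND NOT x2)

E1: NOT x4 AND (NOT x1 AND x1 OR NOT x2) AND (x2 OR NOT x2)
    = NOT x4 AND (NOT x1 AND x1 OR NOT x2)   [complement / identity]
    = NOT x4 AND NOT x2   [complement / identity]
E2: NOT NOT ((NOT x4 OR NOT x4) AND NOT x2)
    = (NOT x4 OR NOT x4) AND NOT x2   [double negation]
    = NOT x4 AND NOT x2   [idempotence]
Both reduce to NOT x4 AND NOT x2, so they are equivalent.

Yes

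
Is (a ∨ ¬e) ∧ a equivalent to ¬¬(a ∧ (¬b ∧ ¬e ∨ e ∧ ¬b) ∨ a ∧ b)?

E1: (a ∨ ¬e) ∧ a
    = a   (absorption)
E2: ¬¬(a ∧ (¬b ∧ ¬e ∨ e ∧ ¬b) ∨ a ∧ b)
    = a ∧ (¬b ∧ ¬e ∨ e ∧ ¬b) ∨ a ∧ b   (double negation)
    = a ∧ ¬b ∨ a ∧ b   (distribution)
    = a   (distribution)
Both reduce to a, so they are equivalent.

Yes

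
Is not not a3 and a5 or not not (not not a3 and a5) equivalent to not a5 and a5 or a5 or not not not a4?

E1: not not a3 and a5 or not not (not not a3 and a5)
    = not not a3 and a5 or not not a3 and a5   — double negation
    = not not a3 and a5   — idempotence
    = a3 and a5   — double negation
E2: not a5 and a5 or a5 or not not not a4
    = not a5 and a5 or a5 or not a4   — double negation
    = a5 or not a4   — complement / identity
These differ: at a3=0, a4=0, a5=0, E1 = 0 but E2 = 1.

No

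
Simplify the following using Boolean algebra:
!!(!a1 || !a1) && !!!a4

!a1 && !a4

!!(!a1 || !a1) && !!!a4
= !!(!a1 || !a1) && !a4
= !(a1 && a1) && !a4
= !a1 && !a4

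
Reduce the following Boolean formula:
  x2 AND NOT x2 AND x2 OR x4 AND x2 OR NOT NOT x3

x2 AND NOT x2 AND x2 OR x4 AND x2 OR NOT NOT x3
= x2 AND (NOT x2 AND x2 OR x4) OR NOT NOT x3   (distribution)
= x2 AND (NOT x2 AND x2 OR x4) OR x3   (double negation)
= x2 AND x4 OR x3   (complement / identity)

x2 AND x4 OR x3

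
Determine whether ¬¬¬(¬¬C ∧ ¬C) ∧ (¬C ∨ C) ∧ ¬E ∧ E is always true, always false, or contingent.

always false

¬¬¬(¬¬C ∧ ¬C) ∧ (¬C ∨ C) ∧ ¬E ∧ E
= ¬(¬¬C ∧ ¬C) ∧ (¬C ∨ C) ∧ ¬E ∧ E
= (¬C ∨ C) ∧ (¬C ∨ C) ∧ ¬E ∧ E
= (¬C ∨ C) ∧ ¬E ∧ E
= ¬E ∧ E
= False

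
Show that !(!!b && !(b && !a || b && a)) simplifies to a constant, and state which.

true

!(!!b && !(b && !a || b && a))
= !(!!b && !b)   (distribution)
= !b || b   (De Morgan)
= true   (complement)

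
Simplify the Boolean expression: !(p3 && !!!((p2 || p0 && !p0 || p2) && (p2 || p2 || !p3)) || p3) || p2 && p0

!(p3 && !!!((p2 || p0 && !p0 || p2) && (p2 || p2 || !p3)) || p3) || p2 && p0
= !(p3 && !!!((p2 || p2) && (p2 || p2 || !p3)) || p3) || p2 && p0   — complement / identity
= !(p3 && !!!(p2 || p2) || p3) || p2 && p0   — absorption
= !(p3 && !(p2 || p2) || p3) || p2 && p0   — double negation
= !(p3 && !p2 || p3) || p2 && p0   — idempotence
= !p3 || p2 && p0   — absorption

!p3 || p2 && p0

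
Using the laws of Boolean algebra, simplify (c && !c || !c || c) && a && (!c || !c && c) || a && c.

(c && !c || !c || c) && a && (!c || !c && c) || a && c
= (!c || c) && a && (!c || !c && c) || a && c
= a && (!c || !c && c) || a && c
= a && !c || a && c
= a

a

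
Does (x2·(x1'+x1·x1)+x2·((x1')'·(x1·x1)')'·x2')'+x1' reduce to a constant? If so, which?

no

(x2·(x1'+x1·x1)+x2·((x1')'·(x1·x1)')'·x2')'+x1'
= (x2·(x1'+x1·x1)+x2·(x1'+x1·x1)·x2')'+x1'   (De Morgan)
= (x2·(x1'+x1·x1))'+x1'   (absorption)
= (x2·(x1'+x1))'+x1'   (idempotence)
= x2'+x1'   (complement / identity)
This depends on x1, x2, so it is not a constant.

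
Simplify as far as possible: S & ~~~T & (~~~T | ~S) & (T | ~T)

S & ~~~T & (~~~T | ~S) & (T | ~T)
= S & ~~~T & (~~~T | ~S)
= S & ~~~T
= S & ~T

S & ~T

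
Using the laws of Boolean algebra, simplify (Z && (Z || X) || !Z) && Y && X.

Y && X

(Z && (Z || X) || !Z) && Y && X
= (Z || !Z) && Y && X   — absorption
= Y && X   — complement / identity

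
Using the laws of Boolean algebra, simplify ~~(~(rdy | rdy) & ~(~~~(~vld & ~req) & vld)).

~rdy & ~vld

~~(~(rdy | rdy) & ~(~~~(~vld & ~req) & vld))
= ~~(~(rdy | rdy) & ~(~(~vld & ~req) & vld))   — double negation
= ~(rdy | rdy) & ~(~(~vld & ~req) & vld)   — double negation
= ~(rdy | rdy) & ~((vld | req) & vld)   — De Morgan
= ~rdy & ~((vld | req) & vld)   — idempotence
= ~rdy & ~vld   — absorption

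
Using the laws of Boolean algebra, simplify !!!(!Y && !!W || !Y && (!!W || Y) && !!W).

Y || !W

!!!(!Y && !!W || !Y && (!!W || Y) && !!W)
= !!!(!Y && !!W || !Y && !!W)   (absorption)
= !!!(!Y && !!W)   (idempotence)
= !!(Y || !W)   (De Morgan)
= Y || !W   (double negation)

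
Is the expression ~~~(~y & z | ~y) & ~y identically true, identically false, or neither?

~~~(~y & z | ~y) & ~y
= ~(~y & z | ~y) & ~y
= ~~y & ~y
= y & ~y
= 0

identically false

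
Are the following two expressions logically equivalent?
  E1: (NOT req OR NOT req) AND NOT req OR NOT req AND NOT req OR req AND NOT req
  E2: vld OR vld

No

E1: (NOT req OR NOT req) AND NOT req OR NOT req AND NOT req OR req AND NOT req
    = NOT req AND NOT req OR NOT req AND NOT req OR req AND NOT req   — idempotence
    = NOT req AND NOT req OR req AND NOT req   — idempotence
    = NOT req   — distribution
E2: vld OR vld
    = vld   — idempotence
These differ: at req=0, vld=0, E1 = 1 but E2 = 0.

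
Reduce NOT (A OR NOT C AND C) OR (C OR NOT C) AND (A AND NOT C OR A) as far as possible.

NOT (A OR NOT C AND C) OR (C OR NOT C) AND (A AND NOT C OR A)
= NOT A OR (C OR NOT C) AND (A AND NOT C OR A)
= NOT A OR A AND NOT C OR A
= NOT A OR A
= TRUE

TRUE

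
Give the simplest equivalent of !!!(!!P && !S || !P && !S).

S

!!!(!!P && !S || !P && !S)
= !!!(P && !S || !P && !S)
= !!!!S
= !!S
= S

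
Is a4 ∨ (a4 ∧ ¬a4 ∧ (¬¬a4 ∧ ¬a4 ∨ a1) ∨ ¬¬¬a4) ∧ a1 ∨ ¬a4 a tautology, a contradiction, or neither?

a4 ∨ (a4 ∧ ¬a4 ∧ (¬¬a4 ∧ ¬a4 ∨ a1) ∨ ¬¬¬a4) ∧ a1 ∨ ¬a4
= a4 ∨ (a4 ∧ ¬a4 ∧ (a4 ∧ ¬a4 ∨ a1) ∨ ¬¬¬a4) ∧ a1 ∨ ¬a4   (double negation)
= a4 ∨ (a4 ∧ ¬a4 ∨ ¬¬¬a4) ∧ a1 ∨ ¬a4   (absorption)
= a4 ∨ (a4 ∧ ¬a4 ∨ ¬a4) ∧ a1 ∨ ¬a4   (double negation)
= a4 ∨ ¬a4 ∧ a1 ∨ ¬a4   (complement / identity)
= a4 ∨ ¬a4   (absorption)
= True   (complement)

tautology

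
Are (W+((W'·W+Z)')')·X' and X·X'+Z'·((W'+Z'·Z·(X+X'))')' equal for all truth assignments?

E1: (W+((W'·W+Z)')')·X'
    = (W+(Z')')·X'   [complement / identity]
    = (W+Z)·X'   [double negation]
E2: X·X'+Z'·((W'+Z'·Z·(X+X'))')'
    = X·X'+Z'·((W'+Z'·Z)')'   [complement / identity]
    = Z'·((W'+Z'·Z)')'   [complement / identity]
    = Z'·((W')')'   [complement / identity]
    = Z'·W'   [double negation]
These differ: at W=0, X=0, Z=1, E1 = 1 but E2 = 0.

No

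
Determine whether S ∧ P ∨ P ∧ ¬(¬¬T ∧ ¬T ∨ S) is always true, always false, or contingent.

S ∧ P ∨ P ∧ ¬(¬¬T ∧ ¬T ∨ S)
= S ∧ P ∨ P ∧ ¬(T ∧ ¬T ∨ S)   (double negation)
= S ∧ P ∨ P ∧ ¬S   (complement / identity)
= P   (distribution)
This depends on P, so it is not a constant.

contingent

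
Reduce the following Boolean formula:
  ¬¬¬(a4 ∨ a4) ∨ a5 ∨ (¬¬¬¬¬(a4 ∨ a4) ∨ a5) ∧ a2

¬a4 ∨ a5

¬¬¬(a4 ∨ a4) ∨ a5 ∨ (¬¬¬¬¬(a4 ∨ a4) ∨ a5) ∧ a2
= ¬¬¬(a4 ∨ a4) ∨ a5 ∨ (¬¬¬(a4 ∨ a4) ∨ a5) ∧ a2   (double negation)
= ¬¬¬(a4 ∨ a4) ∨ a5   (absorption)
= ¬(a4 ∨ a4) ∨ a5   (double negation)
= ¬a4 ∨ a5   (idempotence)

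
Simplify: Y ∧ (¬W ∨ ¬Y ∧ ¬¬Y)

Y ∧ (¬W ∨ ¬Y ∧ ¬¬Y)
= Y ∧ (¬W ∨ ¬Y ∧ Y)
= Y ∧ ¬W

Y ∧ ¬W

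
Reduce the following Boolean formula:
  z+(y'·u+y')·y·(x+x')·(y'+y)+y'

z+y'

z+(y'·u+y')·y·(x+x')·(y'+y)+y'
= z+(y'·u+y')·y·(y'+y)+y'   — complement / identity
= z+(y'·u+y')·y+y'   — complement / identity
= z+y'·y+y'   — absorption
= z+y'   — complement / identity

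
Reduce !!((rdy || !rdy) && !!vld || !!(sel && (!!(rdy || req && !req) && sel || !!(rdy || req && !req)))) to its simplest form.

!!((rdy || !rdy) && !!vld || !!(sel && (!!(rdy || req && !req) && sel || !!(rdy || req && !req))))
= !!((rdy || !rdy) && !!vld || !!(sel && !!(rdy || req && !req)))   [absorption]
= !!((rdy || !rdy) && !!vld || !!(sel && (rdy || req && !req)))   [double negation]
= !!(!!vld || !!(sel && (rdy || req && !req)))   [complement / identity]
= !(!vld && !(sel && (rdy || req && !req)))   [De Morgan]
= vld || sel && (rdy || req && !req)   [De Morgan]
= vld || sel && rdy   [complement / identity]

vld || sel && rdy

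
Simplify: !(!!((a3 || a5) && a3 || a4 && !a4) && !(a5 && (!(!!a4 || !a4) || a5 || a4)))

!(!!((a3 || a5) && a3 || a4 && !a4) && !(a5 && (!(!!a4 || !a4) || a5 || a4)))
= !(!!((a3 || a5) && a3 || a4 && !a4) && !(a5 && (!a4 && a4 || a5 || a4)))
= !(!!((a3 || a5) && a3 || a4 && !a4) && !(a5 && (a5 || a4)))
= !(!!(a3 || a4 && !a4) && !(a5 && (a5 || a4)))
= !(!!(a3 || a4 && !a4) && !a5)
= !(a3 || a4 && !a4) || a5
= !a3 || a5

!a3 || a5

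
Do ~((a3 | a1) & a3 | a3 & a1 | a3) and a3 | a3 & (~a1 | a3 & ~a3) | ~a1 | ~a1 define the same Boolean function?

No

E1: ~((a3 | a1) & a3 | a3 & a1 | a3)
    = ~(a3 | a3 & a1 | a3)   — absorption
    = ~(a3 | a3)   — absorption
    = ~a3   — idempotence
E2: a3 | a3 & (~a1 | a3 & ~a3) | ~a1 | ~a1
    = a3 | a3 & ~a1 | ~a1 | ~a1   — complement / identity
    = a3 | a3 & ~a1 | ~a1   — idempotence
    = a3 | ~a1   — absorption
These differ: at a1=1, a3=1, E1 = 0 but E2 = 1.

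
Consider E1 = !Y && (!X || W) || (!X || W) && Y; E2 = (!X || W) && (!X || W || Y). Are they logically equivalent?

Yes

E1: !Y && (!X || W) || (!X || W) && Y
    = !X || W   — distribution
E2: (!X || W) && (!X || W || Y)
    = !X || W   — absorption
Both reduce to !X || W, so they are equivalent.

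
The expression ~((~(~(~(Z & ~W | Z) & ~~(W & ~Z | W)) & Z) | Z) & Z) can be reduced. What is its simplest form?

~((~(~(~(Z & ~W | Z) & ~~(W & ~Z | W)) & Z) | Z) & Z)
= ~((~(~(~(Z & ~W | Z) & ~~W) & Z) | Z) & Z)   — absorption
= ~((~((Z & ~W | Z | ~W) & Z) | Z) & Z)   — De Morgan
= ~((~((Z | ~W) & Z) | Z) & Z)   — absorption
= ~((~Z | Z) & Z)   — absorption
= ~Z   — complement / identity

~Z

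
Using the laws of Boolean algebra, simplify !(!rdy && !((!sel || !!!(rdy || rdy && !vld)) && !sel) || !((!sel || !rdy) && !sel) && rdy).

!(!rdy && !((!sel || !!!(rdy || rdy && !vld)) && !sel) || !((!sel || !rdy) && !sel) && rdy)
= !(!rdy && !((!sel || !(rdy || rdy && !vld)) && !sel) || !((!sel || !rdy) && !sel) && rdy)   [double negation]
= !(!rdy && !((!sel || !rdy) && !sel) || !((!sel || !rdy) && !sel) && rdy)   [absorption]
= !!((!sel || !rdy) && !sel)   [distribution]
= (!sel || !rdy) && !sel   [double negation]
= !sel   [absorption]

!sel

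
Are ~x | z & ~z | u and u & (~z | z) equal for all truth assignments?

No

E1: ~x | z & ~z | u
    = ~x | u   — complement / identity
E2: u & (~z | z)
    = u   — complement / identity
These differ: at u=0, x=0, z=0, E1 = 1 but E2 = 0.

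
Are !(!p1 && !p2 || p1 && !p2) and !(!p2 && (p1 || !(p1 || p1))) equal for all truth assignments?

Yes

E1: !(!p1 && !p2 || p1 && !p2)
    = !!p2   — distribution
    = p2   — double negation
E2: !(!p2 && (p1 || !(p1 || p1)))
    = !(!p2 && (p1 || !p1))   — idempotence
    = !!p2   — complement / identity
    = p2   — double negation
Both reduce to p2, so they are equivalent.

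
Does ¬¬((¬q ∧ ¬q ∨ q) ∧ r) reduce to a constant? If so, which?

no

¬¬((¬q ∧ ¬q ∨ q) ∧ r)
= ¬¬((¬q ∨ q) ∧ r)
= ¬¬r
= r
This depends on r, so it is not a constant.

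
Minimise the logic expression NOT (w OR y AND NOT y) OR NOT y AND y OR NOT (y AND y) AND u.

NOT (w OR y AND NOT y) OR NOT y AND y OR NOT (y AND y) AND u
= NOT (w OR y AND NOT y) OR NOT y AND y OR NOT y AND u
= NOT (w OR y AND NOT y) OR NOT y AND u
= NOT w OR NOT y AND u

NOT w OR NOT y AND u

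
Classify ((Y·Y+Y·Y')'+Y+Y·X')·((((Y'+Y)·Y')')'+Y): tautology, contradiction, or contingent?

tautology

((Y·Y+Y·Y')'+Y+Y·X')·((((Y'+Y)·Y')')'+Y)
= ((Y·Y+Y·Y')'+Y)·((((Y'+Y)·Y')')'+Y)
= ((Y·Y+Y·Y')'+Y)·(((Y')')'+Y)
= (Y'+Y)·(((Y')')'+Y)
= (Y'+Y)·(Y'+Y)
= Y'+Y
= 1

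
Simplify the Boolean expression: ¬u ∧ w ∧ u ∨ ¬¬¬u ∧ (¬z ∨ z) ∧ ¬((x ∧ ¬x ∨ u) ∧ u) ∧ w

¬u ∧ w ∧ u ∨ ¬¬¬u ∧ (¬z ∨ z) ∧ ¬((x ∧ ¬x ∨ u) ∧ u) ∧ w
= ¬u ∧ w ∧ u ∨ ¬¬¬u ∧ ¬((x ∧ ¬x ∨ u) ∧ u) ∧ w   (complement / identity)
= ¬u ∧ w ∧ u ∨ ¬¬¬u ∧ ¬(u ∧ u) ∧ w   (complement / identity)
= ¬u ∧ w ∧ u ∨ ¬u ∧ ¬(u ∧ u) ∧ w   (double negation)
= ¬u ∧ w ∧ u ∨ ¬u ∧ ¬u ∧ w   (idempotence)
= ¬u ∧ w   (distribution)

¬u ∧ w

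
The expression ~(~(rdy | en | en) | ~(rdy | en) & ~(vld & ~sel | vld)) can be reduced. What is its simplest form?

~(~(rdy | en | en) | ~(rdy | en) & ~(vld & ~sel | vld))
= ~(~(rdy | en | en) | ~(rdy | en) & ~vld)   — absorption
= ~(~(rdy | en) | ~(rdy | en) & ~vld)   — idempotence
= ~~(rdy | en)   — absorption
= rdy | en   — double negation

rdy | en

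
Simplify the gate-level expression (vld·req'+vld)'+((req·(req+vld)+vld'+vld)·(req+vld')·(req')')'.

vld'+req'

(vld·req'+vld)'+((req·(req+vld)+vld'+vld)·(req+vld')·(req')')'
= (vld·req'+vld)'+((req+vld'+vld)·(req+vld')·(req')')'   (absorption)
= (vld·req'+vld)'+((req+vld')·(req')')'   (absorption)
= (vld·req'+vld)'+((req+vld')·req)'   (double negation)
= vld'+((req+vld')·req)'   (absorption)
= vld'+req'   (absorption)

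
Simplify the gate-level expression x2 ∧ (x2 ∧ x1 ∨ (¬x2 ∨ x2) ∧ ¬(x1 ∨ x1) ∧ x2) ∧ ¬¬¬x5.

x2 ∧ (x2 ∧ x1 ∨ (¬x2 ∨ x2) ∧ ¬(x1 ∨ x1) ∧ x2) ∧ ¬¬¬x5
= x2 ∧ (x2 ∧ x1 ∨ ¬(x1 ∨ x1) ∧ x2) ∧ ¬¬¬x5
= x2 ∧ (x2 ∧ x1 ∨ ¬x1 ∧ x2) ∧ ¬¬¬x5
= x2 ∧ x2 ∧ ¬¬¬x5
= x2 ∧ ¬¬¬x5
= x2 ∧ ¬x5

x2 ∧ ¬x5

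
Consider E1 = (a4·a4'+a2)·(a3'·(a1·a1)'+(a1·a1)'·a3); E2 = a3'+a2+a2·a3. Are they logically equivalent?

No

E1: (a4·a4'+a2)·(a3'·(a1·a1)'+(a1·a1)'·a3)
    = a2·(a3'·(a1·a1)'+(a1·a1)'·a3)   — complement / identity
    = a2·(a1·a1)'   — distribution
    = a2·a1'   — idempotence
E2: a3'+a2+a2·a3
    = a3'+a2   — absorption
These differ: at a1=1, a2=1, a3=0, a4=0, E1 = 0 but E2 = 1.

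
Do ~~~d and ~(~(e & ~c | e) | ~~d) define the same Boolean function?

No

E1: ~~~d
    = ~d
E2: ~(~(e & ~c | e) | ~~d)
    = ~(~e | ~~d)
    = e & ~d
These differ: at c=0, d=0, e=0, E1 = 1 but E2 = 0.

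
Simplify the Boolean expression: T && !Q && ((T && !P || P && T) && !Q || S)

T && !Q && ((T && !P || P && T) && !Q || S)
= T && !Q && (T && !Q || S)   — distribution
= T && !Q   — absorption

T && !Q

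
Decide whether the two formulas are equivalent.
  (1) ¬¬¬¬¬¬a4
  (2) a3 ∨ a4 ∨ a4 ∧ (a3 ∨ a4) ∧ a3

No

E1: ¬¬¬¬¬¬a4
    = ¬¬¬¬a4
    = ¬¬a4
    = a4
E2: a3 ∨ a4 ∨ a4 ∧ (a3 ∨ a4) ∧ a3
    = a3 ∨ a4 ∨ a4 ∧ a3
    = a3 ∨ a4
These differ: at a3=1, a4=0, E1 = 0 but E2 = 1.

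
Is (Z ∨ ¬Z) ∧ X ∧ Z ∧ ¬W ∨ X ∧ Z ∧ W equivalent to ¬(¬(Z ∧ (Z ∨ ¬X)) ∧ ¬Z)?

E1: (Z ∨ ¬Z) ∧ X ∧ Z ∧ ¬W ∨ X ∧ Z ∧ W
    = X ∧ Z ∧ ¬W ∨ X ∧ Z ∧ W
    = X ∧ Z
E2: ¬(¬(Z ∧ (Z ∨ ¬X)) ∧ ¬Z)
    = ¬(¬Z ∧ ¬Z)
    = ¬¬Z
    = Z
These differ: at W=1, X=0, Z=1, E1 = 0 but E2 = 1.

No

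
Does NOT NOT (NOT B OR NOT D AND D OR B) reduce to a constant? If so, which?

yes, True

NOT NOT (NOT B OR NOT D AND D OR B)
= NOT NOT (NOT B OR B)   — complement / identity
= NOT B OR B   — double negation
= TRUE   — complement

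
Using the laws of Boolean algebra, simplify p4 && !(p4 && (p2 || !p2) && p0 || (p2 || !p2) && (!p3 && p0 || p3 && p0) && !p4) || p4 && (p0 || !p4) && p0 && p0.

p4 && !(p4 && (p2 || !p2) && p0 || (p2 || !p2) && (!p3 && p0 || p3 && p0) && !p4) || p4 && (p0 || !p4) && p0 && p0
= p4 && !(p4 && (p2 || !p2) && p0 || (p2 || !p2) && p0 && !p4) || p4 && (p0 || !p4) && p0 && p0   [distribution]
= p4 && !((p2 || !p2) && p0) || p4 && (p0 || !p4) && p0 && p0   [distribution]
= p4 && !p0 || p4 && (p0 || !p4) && p0 && p0   [complement / identity]
= p4 && !p0 || p4 && p0 && p0   [absorption]
= p4 && !p0 || p4 && p0   [idempotence]
= p4   [distribution]

p4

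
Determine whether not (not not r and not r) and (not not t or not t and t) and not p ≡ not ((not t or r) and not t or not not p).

E1: not (not not r and not r) and (not not t or not t and t) and not p
    = not (not not r and not r) and not not t and not p   — complement / identity
    = not (not not r and not r) and t and not p   — double negation
    = (not r or r) and t and not p   — De Morgan
    = t and not p   — complement / identity
E2: not ((not t or r) and not t or not not p)
    = not (not t or not not p)   — absorption
    = t and not p   — De Morgan
Both reduce to t and not p, so they are equivalent.

Yes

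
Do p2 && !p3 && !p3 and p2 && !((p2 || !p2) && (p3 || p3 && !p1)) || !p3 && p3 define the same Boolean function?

Yes

E1: p2 && !p3 && !p3
    = p2 && !p3   (idempotence)
E2: p2 && !((p2 || !p2) && (p3 || p3 && !p1)) || !p3 && p3
    = p2 && !((p2 || !p2) && (p3 || p3 && !p1))   (complement / identity)
    = p2 && !((p2 || !p2) && p3)   (absorption)
    = p2 && !p3   (complement / identity)
Both reduce to p2 && !p3, so they are equivalent.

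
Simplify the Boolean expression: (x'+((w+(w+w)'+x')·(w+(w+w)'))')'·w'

(x'+((w+(w+w)'+x')·(w+(w+w)'))')'·w'
= (x'+(w+(w+w)')')'·w'   — absorption
= x·(w+(w+w)')·w'   — De Morgan
= x·(w+w')·w'   — idempotence
= x·w'   — complement / identity

x·w'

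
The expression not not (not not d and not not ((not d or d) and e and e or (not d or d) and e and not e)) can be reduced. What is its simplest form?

not not (not not d and not not ((not d or d) and e and e or (not d or d) and e and not e))
= not not (not not d and not not ((not d or d) and e))   (distribution)
= not not (not not d and not not e)   (complement / identity)
= not (not d or not e)   (De Morgan)
= d and e   (De Morgan)

d and e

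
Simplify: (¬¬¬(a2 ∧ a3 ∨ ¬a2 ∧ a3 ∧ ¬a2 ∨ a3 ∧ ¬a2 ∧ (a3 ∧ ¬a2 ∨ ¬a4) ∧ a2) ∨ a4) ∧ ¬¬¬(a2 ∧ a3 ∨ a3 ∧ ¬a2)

(¬¬¬(a2 ∧ a3 ∨ ¬a2 ∧ a3 ∧ ¬a2 ∨ a3 ∧ ¬a2 ∧ (a3 ∧ ¬a2 ∨ ¬a4) ∧ a2) ∨ a4) ∧ ¬¬¬(a2 ∧ a3 ∨ a3 ∧ ¬a2)
= (¬¬¬(a2 ∧ a3 ∨ ¬a2 ∧ a3 ∧ ¬a2 ∨ a3 ∧ ¬a2 ∧ a2) ∨ a4) ∧ ¬¬¬(a2 ∧ a3 ∨ a3 ∧ ¬a2)   (absorption)
= (¬¬¬(a2 ∧ a3 ∨ a3 ∧ ¬a2) ∨ a4) ∧ ¬¬¬(a2 ∧ a3 ∨ a3 ∧ ¬a2)   (distribution)
= ¬¬¬(a2 ∧ a3 ∨ a3 ∧ ¬a2)   (absorption)
= ¬¬¬a3   (distribution)
= ¬a3   (double negation)

¬a3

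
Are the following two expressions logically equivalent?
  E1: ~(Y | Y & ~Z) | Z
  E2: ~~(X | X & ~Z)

No

E1: ~(Y | Y & ~Z) | Z
    = ~Y | Z
E2: ~~(X | X & ~Z)
    = ~~X
    = X
These differ: at X=0, Y=0, Z=0, E1 = 1 but E2 = 0.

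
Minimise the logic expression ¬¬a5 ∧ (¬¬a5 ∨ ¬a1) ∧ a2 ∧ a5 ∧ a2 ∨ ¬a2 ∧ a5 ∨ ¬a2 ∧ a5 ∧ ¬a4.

a5

¬¬a5 ∧ (¬¬a5 ∨ ¬a1) ∧ a2 ∧ a5 ∧ a2 ∨ ¬a2 ∧ a5 ∨ ¬a2 ∧ a5 ∧ ¬a4
= ¬¬a5 ∧ a2 ∧ a5 ∧ a2 ∨ ¬a2 ∧ a5 ∨ ¬a2 ∧ a5 ∧ ¬a4   [absorption]
= a5 ∧ a2 ∧ a5 ∧ a2 ∨ ¬a2 ∧ a5 ∨ ¬a2 ∧ a5 ∧ ¬a4   [double negation]
= a5 ∧ a2 ∧ a5 ∧ a2 ∨ ¬a2 ∧ a5   [absorption]
= a5 ∧ a2 ∨ ¬a2 ∧ a5   [idempotence]
= a5   [distribution]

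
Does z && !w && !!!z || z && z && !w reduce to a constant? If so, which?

z && !w && !!!z || z && z && !w
= z && !w && !z || z && z && !w   — double negation
= z && !w   — distribution
This depends on w, z, so it is not a constant.

no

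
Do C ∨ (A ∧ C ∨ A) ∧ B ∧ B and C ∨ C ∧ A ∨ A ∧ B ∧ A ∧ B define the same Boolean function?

E1: C ∨ (A ∧ C ∨ A) ∧ B ∧ B
    = C ∨ (A ∧ C ∨ A) ∧ B   [idempotence]
    = C ∨ A ∧ B   [absorption]
E2: C ∨ C ∧ A ∨ A ∧ B ∧ A ∧ B
    = C ∨ C ∧ A ∨ A ∧ B   [idempotence]
    = C ∨ A ∧ B   [absorption]
Both reduce to C ∨ A ∧ B, so they are equivalent.

Yes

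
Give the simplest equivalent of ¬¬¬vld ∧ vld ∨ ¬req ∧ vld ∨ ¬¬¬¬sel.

¬¬¬vld ∧ vld ∨ ¬req ∧ vld ∨ ¬¬¬¬sel
= ¬¬¬vld ∧ vld ∨ ¬req ∧ vld ∨ ¬¬sel   [double negation]
= ¬vld ∧ vld ∨ ¬req ∧ vld ∨ ¬¬sel   [double negation]
= ¬vld ∧ vld ∨ ¬req ∧ vld ∨ sel   [double negation]
= ¬req ∧ vld ∨ sel   [complement / identity]

¬req ∧ vld ∨ sel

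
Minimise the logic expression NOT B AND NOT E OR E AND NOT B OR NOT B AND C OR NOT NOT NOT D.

NOT B AND NOT E OR E AND NOT B OR NOT B AND C OR NOT NOT NOT D
= NOT B OR NOT B AND C OR NOT NOT NOT D
= NOT B OR NOT NOT NOT D
= NOT B OR NOT D

NOT B OR NOT D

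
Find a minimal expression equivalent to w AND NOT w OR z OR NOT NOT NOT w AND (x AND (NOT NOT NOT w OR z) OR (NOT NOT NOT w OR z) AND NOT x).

w AND NOT w OR z OR NOT NOT NOT w AND (x AND (NOT NOT NOT w OR z) OR (NOT NOT NOT w OR z) AND NOT x)
= w AND NOT w OR z OR NOT NOT NOT w AND (NOT NOT NOT w OR z)
= z OR NOT NOT NOT w AND (NOT NOT NOT w OR z)
= z OR NOT NOT NOT w
= z OR NOT w

z OR NOT w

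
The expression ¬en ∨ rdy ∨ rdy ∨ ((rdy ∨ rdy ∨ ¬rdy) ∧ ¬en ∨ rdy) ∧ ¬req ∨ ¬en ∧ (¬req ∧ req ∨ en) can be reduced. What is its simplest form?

¬en ∨ rdy

¬en ∨ rdy ∨ rdy ∨ ((rdy ∨ rdy ∨ ¬rdy) ∧ ¬en ∨ rdy) ∧ ¬req ∨ ¬en ∧ (¬req ∧ req ∨ en)
= ¬en ∨ rdy ∨ rdy ∨ ((rdy ∨ ¬rdy) ∧ ¬en ∨ rdy) ∧ ¬req ∨ ¬en ∧ (¬req ∧ req ∨ en)   [idempotence]
= ¬en ∨ rdy ∨ ((rdy ∨ ¬rdy) ∧ ¬en ∨ rdy) ∧ ¬req ∨ ¬en ∧ (¬req ∧ req ∨ en)   [idempotence]
= ¬en ∨ rdy ∨ ((rdy ∨ ¬rdy) ∧ ¬en ∨ rdy) ∧ ¬req ∨ ¬en ∧ en   [complement / identity]
= ¬en ∨ rdy ∨ (¬en ∨ rdy) ∧ ¬req ∨ ¬en ∧ en   [complement / identity]
= ¬en ∨ rdy ∨ (¬en ∨ rdy) ∧ ¬req   [complement / identity]
= ¬en ∨ rdy   [absorption]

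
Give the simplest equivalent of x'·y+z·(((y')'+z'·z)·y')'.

x'·y+z

x'·y+z·(((y')'+z'·z)·y')'
= x'·y+z·((y')'·y')'   — complement / identity
= x'·y+z·(y'+y)   — De Morgan
= x'·y+z   — complement / identity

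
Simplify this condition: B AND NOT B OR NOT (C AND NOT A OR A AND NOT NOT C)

NOT C

B AND NOT B OR NOT (C AND NOT A OR A AND NOT NOT C)
= NOT (C AND NOT A OR A AND NOT NOT C)   (complement / identity)
= NOT (C AND NOT A OR A AND C)   (double negation)
= NOT C   (distribution)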